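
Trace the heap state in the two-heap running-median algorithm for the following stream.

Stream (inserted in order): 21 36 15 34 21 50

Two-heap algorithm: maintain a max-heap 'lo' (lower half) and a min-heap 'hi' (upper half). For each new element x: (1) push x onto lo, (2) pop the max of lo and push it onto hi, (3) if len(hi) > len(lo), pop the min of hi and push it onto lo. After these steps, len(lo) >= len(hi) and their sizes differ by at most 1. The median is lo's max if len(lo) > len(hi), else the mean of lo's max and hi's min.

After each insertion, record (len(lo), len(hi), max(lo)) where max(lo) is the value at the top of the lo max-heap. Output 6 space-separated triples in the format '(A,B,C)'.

Step 1: insert 21 -> lo=[21] hi=[] -> (len(lo)=1, len(hi)=0, max(lo)=21)
Step 2: insert 36 -> lo=[21] hi=[36] -> (len(lo)=1, len(hi)=1, max(lo)=21)
Step 3: insert 15 -> lo=[15, 21] hi=[36] -> (len(lo)=2, len(hi)=1, max(lo)=21)
Step 4: insert 34 -> lo=[15, 21] hi=[34, 36] -> (len(lo)=2, len(hi)=2, max(lo)=21)
Step 5: insert 21 -> lo=[15, 21, 21] hi=[34, 36] -> (len(lo)=3, len(hi)=2, max(lo)=21)
Step 6: insert 50 -> lo=[15, 21, 21] hi=[34, 36, 50] -> (len(lo)=3, len(hi)=3, max(lo)=21)

Answer: (1,0,21) (1,1,21) (2,1,21) (2,2,21) (3,2,21) (3,3,21)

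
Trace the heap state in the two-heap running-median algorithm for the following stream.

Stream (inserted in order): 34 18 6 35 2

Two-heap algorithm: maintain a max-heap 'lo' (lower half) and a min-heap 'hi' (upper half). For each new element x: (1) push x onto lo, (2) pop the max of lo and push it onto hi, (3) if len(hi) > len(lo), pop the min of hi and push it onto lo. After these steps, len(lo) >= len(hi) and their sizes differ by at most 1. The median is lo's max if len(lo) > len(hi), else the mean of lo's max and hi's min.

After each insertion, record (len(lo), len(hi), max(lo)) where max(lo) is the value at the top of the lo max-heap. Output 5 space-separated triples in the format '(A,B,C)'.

Step 1: insert 34 -> lo=[34] hi=[] -> (len(lo)=1, len(hi)=0, max(lo)=34)
Step 2: insert 18 -> lo=[18] hi=[34] -> (len(lo)=1, len(hi)=1, max(lo)=18)
Step 3: insert 6 -> lo=[6, 18] hi=[34] -> (len(lo)=2, len(hi)=1, max(lo)=18)
Step 4: insert 35 -> lo=[6, 18] hi=[34, 35] -> (len(lo)=2, len(hi)=2, max(lo)=18)
Step 5: insert 2 -> lo=[2, 6, 18] hi=[34, 35] -> (len(lo)=3, len(hi)=2, max(lo)=18)

Answer: (1,0,34) (1,1,18) (2,1,18) (2,2,18) (3,2,18)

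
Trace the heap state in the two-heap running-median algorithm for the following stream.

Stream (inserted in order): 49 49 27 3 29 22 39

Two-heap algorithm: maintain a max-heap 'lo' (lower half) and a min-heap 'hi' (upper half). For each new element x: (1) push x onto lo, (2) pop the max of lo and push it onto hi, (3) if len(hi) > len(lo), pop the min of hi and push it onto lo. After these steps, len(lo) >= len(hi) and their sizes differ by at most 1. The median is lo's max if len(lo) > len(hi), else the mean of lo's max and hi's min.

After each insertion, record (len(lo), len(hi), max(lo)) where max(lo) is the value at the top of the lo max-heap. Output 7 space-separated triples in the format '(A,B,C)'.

Answer: (1,0,49) (1,1,49) (2,1,49) (2,2,27) (3,2,29) (3,3,27) (4,3,29)

Derivation:
Step 1: insert 49 -> lo=[49] hi=[] -> (len(lo)=1, len(hi)=0, max(lo)=49)
Step 2: insert 49 -> lo=[49] hi=[49] -> (len(lo)=1, len(hi)=1, max(lo)=49)
Step 3: insert 27 -> lo=[27, 49] hi=[49] -> (len(lo)=2, len(hi)=1, max(lo)=49)
Step 4: insert 3 -> lo=[3, 27] hi=[49, 49] -> (len(lo)=2, len(hi)=2, max(lo)=27)
Step 5: insert 29 -> lo=[3, 27, 29] hi=[49, 49] -> (len(lo)=3, len(hi)=2, max(lo)=29)
Step 6: insert 22 -> lo=[3, 22, 27] hi=[29, 49, 49] -> (len(lo)=3, len(hi)=3, max(lo)=27)
Step 7: insert 39 -> lo=[3, 22, 27, 29] hi=[39, 49, 49] -> (len(lo)=4, len(hi)=3, max(lo)=29)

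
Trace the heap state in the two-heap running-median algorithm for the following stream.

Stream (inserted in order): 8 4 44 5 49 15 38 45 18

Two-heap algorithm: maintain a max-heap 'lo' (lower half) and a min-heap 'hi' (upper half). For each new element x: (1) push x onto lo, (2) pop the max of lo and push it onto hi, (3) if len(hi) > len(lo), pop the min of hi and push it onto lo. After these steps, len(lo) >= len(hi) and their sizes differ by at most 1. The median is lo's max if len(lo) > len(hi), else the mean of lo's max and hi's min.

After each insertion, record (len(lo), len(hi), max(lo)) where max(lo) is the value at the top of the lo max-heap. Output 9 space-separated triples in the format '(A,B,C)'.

Answer: (1,0,8) (1,1,4) (2,1,8) (2,2,5) (3,2,8) (3,3,8) (4,3,15) (4,4,15) (5,4,18)

Derivation:
Step 1: insert 8 -> lo=[8] hi=[] -> (len(lo)=1, len(hi)=0, max(lo)=8)
Step 2: insert 4 -> lo=[4] hi=[8] -> (len(lo)=1, len(hi)=1, max(lo)=4)
Step 3: insert 44 -> lo=[4, 8] hi=[44] -> (len(lo)=2, len(hi)=1, max(lo)=8)
Step 4: insert 5 -> lo=[4, 5] hi=[8, 44] -> (len(lo)=2, len(hi)=2, max(lo)=5)
Step 5: insert 49 -> lo=[4, 5, 8] hi=[44, 49] -> (len(lo)=3, len(hi)=2, max(lo)=8)
Step 6: insert 15 -> lo=[4, 5, 8] hi=[15, 44, 49] -> (len(lo)=3, len(hi)=3, max(lo)=8)
Step 7: insert 38 -> lo=[4, 5, 8, 15] hi=[38, 44, 49] -> (len(lo)=4, len(hi)=3, max(lo)=15)
Step 8: insert 45 -> lo=[4, 5, 8, 15] hi=[38, 44, 45, 49] -> (len(lo)=4, len(hi)=4, max(lo)=15)
Step 9: insert 18 -> lo=[4, 5, 8, 15, 18] hi=[38, 44, 45, 49] -> (len(lo)=5, len(hi)=4, max(lo)=18)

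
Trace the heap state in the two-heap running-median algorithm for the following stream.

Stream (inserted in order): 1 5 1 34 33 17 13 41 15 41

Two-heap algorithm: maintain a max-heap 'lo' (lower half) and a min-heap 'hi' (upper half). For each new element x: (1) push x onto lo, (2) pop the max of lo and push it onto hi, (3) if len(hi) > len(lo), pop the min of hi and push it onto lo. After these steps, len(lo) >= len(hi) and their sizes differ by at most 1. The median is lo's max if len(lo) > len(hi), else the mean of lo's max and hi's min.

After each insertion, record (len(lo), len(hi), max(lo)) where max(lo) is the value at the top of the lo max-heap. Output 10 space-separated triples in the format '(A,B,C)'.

Step 1: insert 1 -> lo=[1] hi=[] -> (len(lo)=1, len(hi)=0, max(lo)=1)
Step 2: insert 5 -> lo=[1] hi=[5] -> (len(lo)=1, len(hi)=1, max(lo)=1)
Step 3: insert 1 -> lo=[1, 1] hi=[5] -> (len(lo)=2, len(hi)=1, max(lo)=1)
Step 4: insert 34 -> lo=[1, 1] hi=[5, 34] -> (len(lo)=2, len(hi)=2, max(lo)=1)
Step 5: insert 33 -> lo=[1, 1, 5] hi=[33, 34] -> (len(lo)=3, len(hi)=2, max(lo)=5)
Step 6: insert 17 -> lo=[1, 1, 5] hi=[17, 33, 34] -> (len(lo)=3, len(hi)=3, max(lo)=5)
Step 7: insert 13 -> lo=[1, 1, 5, 13] hi=[17, 33, 34] -> (len(lo)=4, len(hi)=3, max(lo)=13)
Step 8: insert 41 -> lo=[1, 1, 5, 13] hi=[17, 33, 34, 41] -> (len(lo)=4, len(hi)=4, max(lo)=13)
Step 9: insert 15 -> lo=[1, 1, 5, 13, 15] hi=[17, 33, 34, 41] -> (len(lo)=5, len(hi)=4, max(lo)=15)
Step 10: insert 41 -> lo=[1, 1, 5, 13, 15] hi=[17, 33, 34, 41, 41] -> (len(lo)=5, len(hi)=5, max(lo)=15)

Answer: (1,0,1) (1,1,1) (2,1,1) (2,2,1) (3,2,5) (3,3,5) (4,3,13) (4,4,13) (5,4,15) (5,5,15)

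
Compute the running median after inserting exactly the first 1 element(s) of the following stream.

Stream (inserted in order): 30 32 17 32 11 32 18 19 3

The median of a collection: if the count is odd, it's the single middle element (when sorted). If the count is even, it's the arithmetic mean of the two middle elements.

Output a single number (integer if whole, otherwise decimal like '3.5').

Answer: 30

Derivation:
Step 1: insert 30 -> lo=[30] (size 1, max 30) hi=[] (size 0) -> median=30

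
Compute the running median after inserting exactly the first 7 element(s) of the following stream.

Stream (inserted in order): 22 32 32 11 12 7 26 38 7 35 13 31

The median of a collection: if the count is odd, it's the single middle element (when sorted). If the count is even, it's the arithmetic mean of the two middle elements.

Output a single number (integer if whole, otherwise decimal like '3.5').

Step 1: insert 22 -> lo=[22] (size 1, max 22) hi=[] (size 0) -> median=22
Step 2: insert 32 -> lo=[22] (size 1, max 22) hi=[32] (size 1, min 32) -> median=27
Step 3: insert 32 -> lo=[22, 32] (size 2, max 32) hi=[32] (size 1, min 32) -> median=32
Step 4: insert 11 -> lo=[11, 22] (size 2, max 22) hi=[32, 32] (size 2, min 32) -> median=27
Step 5: insert 12 -> lo=[11, 12, 22] (size 3, max 22) hi=[32, 32] (size 2, min 32) -> median=22
Step 6: insert 7 -> lo=[7, 11, 12] (size 3, max 12) hi=[22, 32, 32] (size 3, min 22) -> median=17
Step 7: insert 26 -> lo=[7, 11, 12, 22] (size 4, max 22) hi=[26, 32, 32] (size 3, min 26) -> median=22

Answer: 22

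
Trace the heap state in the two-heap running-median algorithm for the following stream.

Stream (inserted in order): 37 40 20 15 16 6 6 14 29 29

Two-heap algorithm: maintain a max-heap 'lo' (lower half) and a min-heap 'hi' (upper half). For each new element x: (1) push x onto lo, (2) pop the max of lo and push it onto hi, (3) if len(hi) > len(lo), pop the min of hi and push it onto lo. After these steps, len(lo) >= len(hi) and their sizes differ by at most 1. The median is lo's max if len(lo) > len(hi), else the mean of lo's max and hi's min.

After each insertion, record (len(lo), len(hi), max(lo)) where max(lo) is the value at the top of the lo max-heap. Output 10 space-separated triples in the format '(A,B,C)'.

Answer: (1,0,37) (1,1,37) (2,1,37) (2,2,20) (3,2,20) (3,3,16) (4,3,16) (4,4,15) (5,4,16) (5,5,16)

Derivation:
Step 1: insert 37 -> lo=[37] hi=[] -> (len(lo)=1, len(hi)=0, max(lo)=37)
Step 2: insert 40 -> lo=[37] hi=[40] -> (len(lo)=1, len(hi)=1, max(lo)=37)
Step 3: insert 20 -> lo=[20, 37] hi=[40] -> (len(lo)=2, len(hi)=1, max(lo)=37)
Step 4: insert 15 -> lo=[15, 20] hi=[37, 40] -> (len(lo)=2, len(hi)=2, max(lo)=20)
Step 5: insert 16 -> lo=[15, 16, 20] hi=[37, 40] -> (len(lo)=3, len(hi)=2, max(lo)=20)
Step 6: insert 6 -> lo=[6, 15, 16] hi=[20, 37, 40] -> (len(lo)=3, len(hi)=3, max(lo)=16)
Step 7: insert 6 -> lo=[6, 6, 15, 16] hi=[20, 37, 40] -> (len(lo)=4, len(hi)=3, max(lo)=16)
Step 8: insert 14 -> lo=[6, 6, 14, 15] hi=[16, 20, 37, 40] -> (len(lo)=4, len(hi)=4, max(lo)=15)
Step 9: insert 29 -> lo=[6, 6, 14, 15, 16] hi=[20, 29, 37, 40] -> (len(lo)=5, len(hi)=4, max(lo)=16)
Step 10: insert 29 -> lo=[6, 6, 14, 15, 16] hi=[20, 29, 29, 37, 40] -> (len(lo)=5, len(hi)=5, max(lo)=16)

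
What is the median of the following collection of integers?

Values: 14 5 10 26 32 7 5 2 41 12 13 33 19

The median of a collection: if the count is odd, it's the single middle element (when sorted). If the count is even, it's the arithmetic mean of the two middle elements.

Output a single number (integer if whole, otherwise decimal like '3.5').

Answer: 13

Derivation:
Step 1: insert 14 -> lo=[14] (size 1, max 14) hi=[] (size 0) -> median=14
Step 2: insert 5 -> lo=[5] (size 1, max 5) hi=[14] (size 1, min 14) -> median=9.5
Step 3: insert 10 -> lo=[5, 10] (size 2, max 10) hi=[14] (size 1, min 14) -> median=10
Step 4: insert 26 -> lo=[5, 10] (size 2, max 10) hi=[14, 26] (size 2, min 14) -> median=12
Step 5: insert 32 -> lo=[5, 10, 14] (size 3, max 14) hi=[26, 32] (size 2, min 26) -> median=14
Step 6: insert 7 -> lo=[5, 7, 10] (size 3, max 10) hi=[14, 26, 32] (size 3, min 14) -> median=12
Step 7: insert 5 -> lo=[5, 5, 7, 10] (size 4, max 10) hi=[14, 26, 32] (size 3, min 14) -> median=10
Step 8: insert 2 -> lo=[2, 5, 5, 7] (size 4, max 7) hi=[10, 14, 26, 32] (size 4, min 10) -> median=8.5
Step 9: insert 41 -> lo=[2, 5, 5, 7, 10] (size 5, max 10) hi=[14, 26, 32, 41] (size 4, min 14) -> median=10
Step 10: insert 12 -> lo=[2, 5, 5, 7, 10] (size 5, max 10) hi=[12, 14, 26, 32, 41] (size 5, min 12) -> median=11
Step 11: insert 13 -> lo=[2, 5, 5, 7, 10, 12] (size 6, max 12) hi=[13, 14, 26, 32, 41] (size 5, min 13) -> median=12
Step 12: insert 33 -> lo=[2, 5, 5, 7, 10, 12] (size 6, max 12) hi=[13, 14, 26, 32, 33, 41] (size 6, min 13) -> median=12.5
Step 13: insert 19 -> lo=[2, 5, 5, 7, 10, 12, 13] (size 7, max 13) hi=[14, 19, 26, 32, 33, 41] (size 6, min 14) -> median=13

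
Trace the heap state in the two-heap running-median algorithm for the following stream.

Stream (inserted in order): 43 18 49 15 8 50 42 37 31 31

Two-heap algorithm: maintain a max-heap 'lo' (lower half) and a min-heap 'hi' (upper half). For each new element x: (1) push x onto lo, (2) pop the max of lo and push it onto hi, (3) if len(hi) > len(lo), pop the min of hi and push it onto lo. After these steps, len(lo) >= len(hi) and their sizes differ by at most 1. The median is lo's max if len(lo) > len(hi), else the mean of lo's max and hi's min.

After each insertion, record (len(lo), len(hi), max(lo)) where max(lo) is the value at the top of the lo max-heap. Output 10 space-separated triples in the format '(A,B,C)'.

Answer: (1,0,43) (1,1,18) (2,1,43) (2,2,18) (3,2,18) (3,3,18) (4,3,42) (4,4,37) (5,4,37) (5,5,31)

Derivation:
Step 1: insert 43 -> lo=[43] hi=[] -> (len(lo)=1, len(hi)=0, max(lo)=43)
Step 2: insert 18 -> lo=[18] hi=[43] -> (len(lo)=1, len(hi)=1, max(lo)=18)
Step 3: insert 49 -> lo=[18, 43] hi=[49] -> (len(lo)=2, len(hi)=1, max(lo)=43)
Step 4: insert 15 -> lo=[15, 18] hi=[43, 49] -> (len(lo)=2, len(hi)=2, max(lo)=18)
Step 5: insert 8 -> lo=[8, 15, 18] hi=[43, 49] -> (len(lo)=3, len(hi)=2, max(lo)=18)
Step 6: insert 50 -> lo=[8, 15, 18] hi=[43, 49, 50] -> (len(lo)=3, len(hi)=3, max(lo)=18)
Step 7: insert 42 -> lo=[8, 15, 18, 42] hi=[43, 49, 50] -> (len(lo)=4, len(hi)=3, max(lo)=42)
Step 8: insert 37 -> lo=[8, 15, 18, 37] hi=[42, 43, 49, 50] -> (len(lo)=4, len(hi)=4, max(lo)=37)
Step 9: insert 31 -> lo=[8, 15, 18, 31, 37] hi=[42, 43, 49, 50] -> (len(lo)=5, len(hi)=4, max(lo)=37)
Step 10: insert 31 -> lo=[8, 15, 18, 31, 31] hi=[37, 42, 43, 49, 50] -> (len(lo)=5, len(hi)=5, max(lo)=31)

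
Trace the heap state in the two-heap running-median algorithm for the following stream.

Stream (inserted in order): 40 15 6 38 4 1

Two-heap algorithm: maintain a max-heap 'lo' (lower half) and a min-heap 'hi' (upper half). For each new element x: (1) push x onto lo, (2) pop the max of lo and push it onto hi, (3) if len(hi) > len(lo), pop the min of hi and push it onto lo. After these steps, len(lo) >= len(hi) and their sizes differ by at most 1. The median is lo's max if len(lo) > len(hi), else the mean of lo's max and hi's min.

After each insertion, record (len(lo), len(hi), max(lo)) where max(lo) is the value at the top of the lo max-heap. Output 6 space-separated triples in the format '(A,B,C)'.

Answer: (1,0,40) (1,1,15) (2,1,15) (2,2,15) (3,2,15) (3,3,6)

Derivation:
Step 1: insert 40 -> lo=[40] hi=[] -> (len(lo)=1, len(hi)=0, max(lo)=40)
Step 2: insert 15 -> lo=[15] hi=[40] -> (len(lo)=1, len(hi)=1, max(lo)=15)
Step 3: insert 6 -> lo=[6, 15] hi=[40] -> (len(lo)=2, len(hi)=1, max(lo)=15)
Step 4: insert 38 -> lo=[6, 15] hi=[38, 40] -> (len(lo)=2, len(hi)=2, max(lo)=15)
Step 5: insert 4 -> lo=[4, 6, 15] hi=[38, 40] -> (len(lo)=3, len(hi)=2, max(lo)=15)
Step 6: insert 1 -> lo=[1, 4, 6] hi=[15, 38, 40] -> (len(lo)=3, len(hi)=3, max(lo)=6)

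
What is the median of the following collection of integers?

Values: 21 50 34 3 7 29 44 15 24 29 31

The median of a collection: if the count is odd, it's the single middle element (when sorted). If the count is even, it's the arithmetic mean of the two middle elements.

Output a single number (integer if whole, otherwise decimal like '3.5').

Answer: 29

Derivation:
Step 1: insert 21 -> lo=[21] (size 1, max 21) hi=[] (size 0) -> median=21
Step 2: insert 50 -> lo=[21] (size 1, max 21) hi=[50] (size 1, min 50) -> median=35.5
Step 3: insert 34 -> lo=[21, 34] (size 2, max 34) hi=[50] (size 1, min 50) -> median=34
Step 4: insert 3 -> lo=[3, 21] (size 2, max 21) hi=[34, 50] (size 2, min 34) -> median=27.5
Step 5: insert 7 -> lo=[3, 7, 21] (size 3, max 21) hi=[34, 50] (size 2, min 34) -> median=21
Step 6: insert 29 -> lo=[3, 7, 21] (size 3, max 21) hi=[29, 34, 50] (size 3, min 29) -> median=25
Step 7: insert 44 -> lo=[3, 7, 21, 29] (size 4, max 29) hi=[34, 44, 50] (size 3, min 34) -> median=29
Step 8: insert 15 -> lo=[3, 7, 15, 21] (size 4, max 21) hi=[29, 34, 44, 50] (size 4, min 29) -> median=25
Step 9: insert 24 -> lo=[3, 7, 15, 21, 24] (size 5, max 24) hi=[29, 34, 44, 50] (size 4, min 29) -> median=24
Step 10: insert 29 -> lo=[3, 7, 15, 21, 24] (size 5, max 24) hi=[29, 29, 34, 44, 50] (size 5, min 29) -> median=26.5
Step 11: insert 31 -> lo=[3, 7, 15, 21, 24, 29] (size 6, max 29) hi=[29, 31, 34, 44, 50] (size 5, min 29) -> median=29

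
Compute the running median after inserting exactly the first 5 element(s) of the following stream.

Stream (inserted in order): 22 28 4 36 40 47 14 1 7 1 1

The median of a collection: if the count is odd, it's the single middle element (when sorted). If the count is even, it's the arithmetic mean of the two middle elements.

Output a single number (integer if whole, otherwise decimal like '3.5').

Answer: 28

Derivation:
Step 1: insert 22 -> lo=[22] (size 1, max 22) hi=[] (size 0) -> median=22
Step 2: insert 28 -> lo=[22] (size 1, max 22) hi=[28] (size 1, min 28) -> median=25
Step 3: insert 4 -> lo=[4, 22] (size 2, max 22) hi=[28] (size 1, min 28) -> median=22
Step 4: insert 36 -> lo=[4, 22] (size 2, max 22) hi=[28, 36] (size 2, min 28) -> median=25
Step 5: insert 40 -> lo=[4, 22, 28] (size 3, max 28) hi=[36, 40] (size 2, min 36) -> median=28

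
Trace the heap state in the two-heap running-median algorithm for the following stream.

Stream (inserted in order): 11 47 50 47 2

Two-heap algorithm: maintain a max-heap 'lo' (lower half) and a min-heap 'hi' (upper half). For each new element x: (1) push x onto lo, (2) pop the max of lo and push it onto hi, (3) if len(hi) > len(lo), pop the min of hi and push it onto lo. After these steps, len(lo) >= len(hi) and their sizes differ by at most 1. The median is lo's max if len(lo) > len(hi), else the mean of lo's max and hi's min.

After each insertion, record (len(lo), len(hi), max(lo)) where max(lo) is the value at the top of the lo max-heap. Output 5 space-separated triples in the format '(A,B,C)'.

Step 1: insert 11 -> lo=[11] hi=[] -> (len(lo)=1, len(hi)=0, max(lo)=11)
Step 2: insert 47 -> lo=[11] hi=[47] -> (len(lo)=1, len(hi)=1, max(lo)=11)
Step 3: insert 50 -> lo=[11, 47] hi=[50] -> (len(lo)=2, len(hi)=1, max(lo)=47)
Step 4: insert 47 -> lo=[11, 47] hi=[47, 50] -> (len(lo)=2, len(hi)=2, max(lo)=47)
Step 5: insert 2 -> lo=[2, 11, 47] hi=[47, 50] -> (len(lo)=3, len(hi)=2, max(lo)=47)

Answer: (1,0,11) (1,1,11) (2,1,47) (2,2,47) (3,2,47)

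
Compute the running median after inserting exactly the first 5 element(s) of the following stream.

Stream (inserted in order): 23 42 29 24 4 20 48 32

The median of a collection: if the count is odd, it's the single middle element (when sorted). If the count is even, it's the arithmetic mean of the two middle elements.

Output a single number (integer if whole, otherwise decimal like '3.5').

Answer: 24

Derivation:
Step 1: insert 23 -> lo=[23] (size 1, max 23) hi=[] (size 0) -> median=23
Step 2: insert 42 -> lo=[23] (size 1, max 23) hi=[42] (size 1, min 42) -> median=32.5
Step 3: insert 29 -> lo=[23, 29] (size 2, max 29) hi=[42] (size 1, min 42) -> median=29
Step 4: insert 24 -> lo=[23, 24] (size 2, max 24) hi=[29, 42] (size 2, min 29) -> median=26.5
Step 5: insert 4 -> lo=[4, 23, 24] (size 3, max 24) hi=[29, 42] (size 2, min 29) -> median=24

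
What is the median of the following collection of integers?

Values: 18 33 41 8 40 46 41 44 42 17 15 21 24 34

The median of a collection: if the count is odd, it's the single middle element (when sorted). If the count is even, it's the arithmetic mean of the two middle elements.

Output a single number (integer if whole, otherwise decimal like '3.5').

Answer: 33.5

Derivation:
Step 1: insert 18 -> lo=[18] (size 1, max 18) hi=[] (size 0) -> median=18
Step 2: insert 33 -> lo=[18] (size 1, max 18) hi=[33] (size 1, min 33) -> median=25.5
Step 3: insert 41 -> lo=[18, 33] (size 2, max 33) hi=[41] (size 1, min 41) -> median=33
Step 4: insert 8 -> lo=[8, 18] (size 2, max 18) hi=[33, 41] (size 2, min 33) -> median=25.5
Step 5: insert 40 -> lo=[8, 18, 33] (size 3, max 33) hi=[40, 41] (size 2, min 40) -> median=33
Step 6: insert 46 -> lo=[8, 18, 33] (size 3, max 33) hi=[40, 41, 46] (size 3, min 40) -> median=36.5
Step 7: insert 41 -> lo=[8, 18, 33, 40] (size 4, max 40) hi=[41, 41, 46] (size 3, min 41) -> median=40
Step 8: insert 44 -> lo=[8, 18, 33, 40] (size 4, max 40) hi=[41, 41, 44, 46] (size 4, min 41) -> median=40.5
Step 9: insert 42 -> lo=[8, 18, 33, 40, 41] (size 5, max 41) hi=[41, 42, 44, 46] (size 4, min 41) -> median=41
Step 10: insert 17 -> lo=[8, 17, 18, 33, 40] (size 5, max 40) hi=[41, 41, 42, 44, 46] (size 5, min 41) -> median=40.5
Step 11: insert 15 -> lo=[8, 15, 17, 18, 33, 40] (size 6, max 40) hi=[41, 41, 42, 44, 46] (size 5, min 41) -> median=40
Step 12: insert 21 -> lo=[8, 15, 17, 18, 21, 33] (size 6, max 33) hi=[40, 41, 41, 42, 44, 46] (size 6, min 40) -> median=36.5
Step 13: insert 24 -> lo=[8, 15, 17, 18, 21, 24, 33] (size 7, max 33) hi=[40, 41, 41, 42, 44, 46] (size 6, min 40) -> median=33
Step 14: insert 34 -> lo=[8, 15, 17, 18, 21, 24, 33] (size 7, max 33) hi=[34, 40, 41, 41, 42, 44, 46] (size 7, min 34) -> median=33.5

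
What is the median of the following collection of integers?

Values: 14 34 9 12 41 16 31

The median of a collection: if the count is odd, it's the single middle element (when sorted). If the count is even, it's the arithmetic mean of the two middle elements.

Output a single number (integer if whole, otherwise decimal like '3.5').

Step 1: insert 14 -> lo=[14] (size 1, max 14) hi=[] (size 0) -> median=14
Step 2: insert 34 -> lo=[14] (size 1, max 14) hi=[34] (size 1, min 34) -> median=24
Step 3: insert 9 -> lo=[9, 14] (size 2, max 14) hi=[34] (size 1, min 34) -> median=14
Step 4: insert 12 -> lo=[9, 12] (size 2, max 12) hi=[14, 34] (size 2, min 14) -> median=13
Step 5: insert 41 -> lo=[9, 12, 14] (size 3, max 14) hi=[34, 41] (size 2, min 34) -> median=14
Step 6: insert 16 -> lo=[9, 12, 14] (size 3, max 14) hi=[16, 34, 41] (size 3, min 16) -> median=15
Step 7: insert 31 -> lo=[9, 12, 14, 16] (size 4, max 16) hi=[31, 34, 41] (size 3, min 31) -> median=16

Answer: 16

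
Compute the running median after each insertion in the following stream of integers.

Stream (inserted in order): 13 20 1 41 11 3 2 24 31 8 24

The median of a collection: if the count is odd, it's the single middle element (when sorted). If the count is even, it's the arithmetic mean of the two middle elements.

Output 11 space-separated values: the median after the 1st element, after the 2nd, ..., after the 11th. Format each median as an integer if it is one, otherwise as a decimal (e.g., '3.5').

Step 1: insert 13 -> lo=[13] (size 1, max 13) hi=[] (size 0) -> median=13
Step 2: insert 20 -> lo=[13] (size 1, max 13) hi=[20] (size 1, min 20) -> median=16.5
Step 3: insert 1 -> lo=[1, 13] (size 2, max 13) hi=[20] (size 1, min 20) -> median=13
Step 4: insert 41 -> lo=[1, 13] (size 2, max 13) hi=[20, 41] (size 2, min 20) -> median=16.5
Step 5: insert 11 -> lo=[1, 11, 13] (size 3, max 13) hi=[20, 41] (size 2, min 20) -> median=13
Step 6: insert 3 -> lo=[1, 3, 11] (size 3, max 11) hi=[13, 20, 41] (size 3, min 13) -> median=12
Step 7: insert 2 -> lo=[1, 2, 3, 11] (size 4, max 11) hi=[13, 20, 41] (size 3, min 13) -> median=11
Step 8: insert 24 -> lo=[1, 2, 3, 11] (size 4, max 11) hi=[13, 20, 24, 41] (size 4, min 13) -> median=12
Step 9: insert 31 -> lo=[1, 2, 3, 11, 13] (size 5, max 13) hi=[20, 24, 31, 41] (size 4, min 20) -> median=13
Step 10: insert 8 -> lo=[1, 2, 3, 8, 11] (size 5, max 11) hi=[13, 20, 24, 31, 41] (size 5, min 13) -> median=12
Step 11: insert 24 -> lo=[1, 2, 3, 8, 11, 13] (size 6, max 13) hi=[20, 24, 24, 31, 41] (size 5, min 20) -> median=13

Answer: 13 16.5 13 16.5 13 12 11 12 13 12 13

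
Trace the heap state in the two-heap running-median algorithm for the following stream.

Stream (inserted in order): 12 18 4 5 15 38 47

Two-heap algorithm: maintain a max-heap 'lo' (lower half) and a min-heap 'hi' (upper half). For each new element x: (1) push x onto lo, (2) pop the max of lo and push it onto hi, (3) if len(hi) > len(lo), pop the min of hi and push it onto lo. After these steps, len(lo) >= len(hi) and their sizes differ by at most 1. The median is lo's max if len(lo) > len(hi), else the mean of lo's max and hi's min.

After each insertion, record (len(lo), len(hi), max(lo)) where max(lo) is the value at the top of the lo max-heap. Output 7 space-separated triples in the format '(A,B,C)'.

Answer: (1,0,12) (1,1,12) (2,1,12) (2,2,5) (3,2,12) (3,3,12) (4,3,15)

Derivation:
Step 1: insert 12 -> lo=[12] hi=[] -> (len(lo)=1, len(hi)=0, max(lo)=12)
Step 2: insert 18 -> lo=[12] hi=[18] -> (len(lo)=1, len(hi)=1, max(lo)=12)
Step 3: insert 4 -> lo=[4, 12] hi=[18] -> (len(lo)=2, len(hi)=1, max(lo)=12)
Step 4: insert 5 -> lo=[4, 5] hi=[12, 18] -> (len(lo)=2, len(hi)=2, max(lo)=5)
Step 5: insert 15 -> lo=[4, 5, 12] hi=[15, 18] -> (len(lo)=3, len(hi)=2, max(lo)=12)
Step 6: insert 38 -> lo=[4, 5, 12] hi=[15, 18, 38] -> (len(lo)=3, len(hi)=3, max(lo)=12)
Step 7: insert 47 -> lo=[4, 5, 12, 15] hi=[18, 38, 47] -> (len(lo)=4, len(hi)=3, max(lo)=15)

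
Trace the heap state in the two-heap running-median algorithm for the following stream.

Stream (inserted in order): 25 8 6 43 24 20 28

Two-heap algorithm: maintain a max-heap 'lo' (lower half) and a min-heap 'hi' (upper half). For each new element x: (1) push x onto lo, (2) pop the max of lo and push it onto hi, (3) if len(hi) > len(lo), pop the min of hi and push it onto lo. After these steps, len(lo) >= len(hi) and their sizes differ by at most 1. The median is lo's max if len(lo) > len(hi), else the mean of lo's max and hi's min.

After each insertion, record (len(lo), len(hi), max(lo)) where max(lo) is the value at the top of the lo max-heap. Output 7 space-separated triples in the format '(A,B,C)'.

Answer: (1,0,25) (1,1,8) (2,1,8) (2,2,8) (3,2,24) (3,3,20) (4,3,24)

Derivation:
Step 1: insert 25 -> lo=[25] hi=[] -> (len(lo)=1, len(hi)=0, max(lo)=25)
Step 2: insert 8 -> lo=[8] hi=[25] -> (len(lo)=1, len(hi)=1, max(lo)=8)
Step 3: insert 6 -> lo=[6, 8] hi=[25] -> (len(lo)=2, len(hi)=1, max(lo)=8)
Step 4: insert 43 -> lo=[6, 8] hi=[25, 43] -> (len(lo)=2, len(hi)=2, max(lo)=8)
Step 5: insert 24 -> lo=[6, 8, 24] hi=[25, 43] -> (len(lo)=3, len(hi)=2, max(lo)=24)
Step 6: insert 20 -> lo=[6, 8, 20] hi=[24, 25, 43] -> (len(lo)=3, len(hi)=3, max(lo)=20)
Step 7: insert 28 -> lo=[6, 8, 20, 24] hi=[25, 28, 43] -> (len(lo)=4, len(hi)=3, max(lo)=24)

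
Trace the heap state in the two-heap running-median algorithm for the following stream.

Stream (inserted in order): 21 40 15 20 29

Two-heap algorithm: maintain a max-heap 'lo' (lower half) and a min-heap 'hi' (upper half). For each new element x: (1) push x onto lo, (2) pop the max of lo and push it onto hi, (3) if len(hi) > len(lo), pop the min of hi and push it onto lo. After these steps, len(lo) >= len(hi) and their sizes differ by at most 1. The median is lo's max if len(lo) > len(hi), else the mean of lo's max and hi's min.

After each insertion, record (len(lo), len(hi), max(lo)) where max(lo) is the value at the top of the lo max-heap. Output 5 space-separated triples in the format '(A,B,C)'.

Step 1: insert 21 -> lo=[21] hi=[] -> (len(lo)=1, len(hi)=0, max(lo)=21)
Step 2: insert 40 -> lo=[21] hi=[40] -> (len(lo)=1, len(hi)=1, max(lo)=21)
Step 3: insert 15 -> lo=[15, 21] hi=[40] -> (len(lo)=2, len(hi)=1, max(lo)=21)
Step 4: insert 20 -> lo=[15, 20] hi=[21, 40] -> (len(lo)=2, len(hi)=2, max(lo)=20)
Step 5: insert 29 -> lo=[15, 20, 21] hi=[29, 40] -> (len(lo)=3, len(hi)=2, max(lo)=21)

Answer: (1,0,21) (1,1,21) (2,1,21) (2,2,20) (3,2,21)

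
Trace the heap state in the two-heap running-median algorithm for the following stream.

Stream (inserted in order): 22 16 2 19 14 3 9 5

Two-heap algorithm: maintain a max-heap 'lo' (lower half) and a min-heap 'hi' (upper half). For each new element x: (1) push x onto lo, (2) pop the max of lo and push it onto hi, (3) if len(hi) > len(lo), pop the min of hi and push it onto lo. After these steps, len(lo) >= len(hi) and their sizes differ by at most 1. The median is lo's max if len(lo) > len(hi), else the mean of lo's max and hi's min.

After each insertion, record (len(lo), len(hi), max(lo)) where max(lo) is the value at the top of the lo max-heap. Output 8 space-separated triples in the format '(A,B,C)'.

Answer: (1,0,22) (1,1,16) (2,1,16) (2,2,16) (3,2,16) (3,3,14) (4,3,14) (4,4,9)

Derivation:
Step 1: insert 22 -> lo=[22] hi=[] -> (len(lo)=1, len(hi)=0, max(lo)=22)
Step 2: insert 16 -> lo=[16] hi=[22] -> (len(lo)=1, len(hi)=1, max(lo)=16)
Step 3: insert 2 -> lo=[2, 16] hi=[22] -> (len(lo)=2, len(hi)=1, max(lo)=16)
Step 4: insert 19 -> lo=[2, 16] hi=[19, 22] -> (len(lo)=2, len(hi)=2, max(lo)=16)
Step 5: insert 14 -> lo=[2, 14, 16] hi=[19, 22] -> (len(lo)=3, len(hi)=2, max(lo)=16)
Step 6: insert 3 -> lo=[2, 3, 14] hi=[16, 19, 22] -> (len(lo)=3, len(hi)=3, max(lo)=14)
Step 7: insert 9 -> lo=[2, 3, 9, 14] hi=[16, 19, 22] -> (len(lo)=4, len(hi)=3, max(lo)=14)
Step 8: insert 5 -> lo=[2, 3, 5, 9] hi=[14, 16, 19, 22] -> (len(lo)=4, len(hi)=4, max(lo)=9)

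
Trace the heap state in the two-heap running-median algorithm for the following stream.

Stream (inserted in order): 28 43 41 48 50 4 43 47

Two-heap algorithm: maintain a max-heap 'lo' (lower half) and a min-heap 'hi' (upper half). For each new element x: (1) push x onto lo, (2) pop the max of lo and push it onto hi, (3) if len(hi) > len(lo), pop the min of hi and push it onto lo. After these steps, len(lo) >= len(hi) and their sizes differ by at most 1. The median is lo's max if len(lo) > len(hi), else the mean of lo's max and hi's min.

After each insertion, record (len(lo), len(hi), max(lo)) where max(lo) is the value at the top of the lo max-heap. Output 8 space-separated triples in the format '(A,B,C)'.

Answer: (1,0,28) (1,1,28) (2,1,41) (2,2,41) (3,2,43) (3,3,41) (4,3,43) (4,4,43)

Derivation:
Step 1: insert 28 -> lo=[28] hi=[] -> (len(lo)=1, len(hi)=0, max(lo)=28)
Step 2: insert 43 -> lo=[28] hi=[43] -> (len(lo)=1, len(hi)=1, max(lo)=28)
Step 3: insert 41 -> lo=[28, 41] hi=[43] -> (len(lo)=2, len(hi)=1, max(lo)=41)
Step 4: insert 48 -> lo=[28, 41] hi=[43, 48] -> (len(lo)=2, len(hi)=2, max(lo)=41)
Step 5: insert 50 -> lo=[28, 41, 43] hi=[48, 50] -> (len(lo)=3, len(hi)=2, max(lo)=43)
Step 6: insert 4 -> lo=[4, 28, 41] hi=[43, 48, 50] -> (len(lo)=3, len(hi)=3, max(lo)=41)
Step 7: insert 43 -> lo=[4, 28, 41, 43] hi=[43, 48, 50] -> (len(lo)=4, len(hi)=3, max(lo)=43)
Step 8: insert 47 -> lo=[4, 28, 41, 43] hi=[43, 47, 48, 50] -> (len(lo)=4, len(hi)=4, max(lo)=43)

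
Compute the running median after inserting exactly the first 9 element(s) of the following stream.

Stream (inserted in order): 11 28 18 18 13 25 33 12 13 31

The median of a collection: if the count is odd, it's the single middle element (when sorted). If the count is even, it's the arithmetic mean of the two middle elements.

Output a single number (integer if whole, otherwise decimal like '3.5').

Step 1: insert 11 -> lo=[11] (size 1, max 11) hi=[] (size 0) -> median=11
Step 2: insert 28 -> lo=[11] (size 1, max 11) hi=[28] (size 1, min 28) -> median=19.5
Step 3: insert 18 -> lo=[11, 18] (size 2, max 18) hi=[28] (size 1, min 28) -> median=18
Step 4: insert 18 -> lo=[11, 18] (size 2, max 18) hi=[18, 28] (size 2, min 18) -> median=18
Step 5: insert 13 -> lo=[11, 13, 18] (size 3, max 18) hi=[18, 28] (size 2, min 18) -> median=18
Step 6: insert 25 -> lo=[11, 13, 18] (size 3, max 18) hi=[18, 25, 28] (size 3, min 18) -> median=18
Step 7: insert 33 -> lo=[11, 13, 18, 18] (size 4, max 18) hi=[25, 28, 33] (size 3, min 25) -> median=18
Step 8: insert 12 -> lo=[11, 12, 13, 18] (size 4, max 18) hi=[18, 25, 28, 33] (size 4, min 18) -> median=18
Step 9: insert 13 -> lo=[11, 12, 13, 13, 18] (size 5, max 18) hi=[18, 25, 28, 33] (size 4, min 18) -> median=18

Answer: 18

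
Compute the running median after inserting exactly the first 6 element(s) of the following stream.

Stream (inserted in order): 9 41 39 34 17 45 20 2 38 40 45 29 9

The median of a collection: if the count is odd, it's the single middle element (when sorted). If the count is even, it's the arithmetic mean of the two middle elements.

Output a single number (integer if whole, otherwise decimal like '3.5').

Step 1: insert 9 -> lo=[9] (size 1, max 9) hi=[] (size 0) -> median=9
Step 2: insert 41 -> lo=[9] (size 1, max 9) hi=[41] (size 1, min 41) -> median=25
Step 3: insert 39 -> lo=[9, 39] (size 2, max 39) hi=[41] (size 1, min 41) -> median=39
Step 4: insert 34 -> lo=[9, 34] (size 2, max 34) hi=[39, 41] (size 2, min 39) -> median=36.5
Step 5: insert 17 -> lo=[9, 17, 34] (size 3, max 34) hi=[39, 41] (size 2, min 39) -> median=34
Step 6: insert 45 -> lo=[9, 17, 34] (size 3, max 34) hi=[39, 41, 45] (size 3, min 39) -> median=36.5

Answer: 36.5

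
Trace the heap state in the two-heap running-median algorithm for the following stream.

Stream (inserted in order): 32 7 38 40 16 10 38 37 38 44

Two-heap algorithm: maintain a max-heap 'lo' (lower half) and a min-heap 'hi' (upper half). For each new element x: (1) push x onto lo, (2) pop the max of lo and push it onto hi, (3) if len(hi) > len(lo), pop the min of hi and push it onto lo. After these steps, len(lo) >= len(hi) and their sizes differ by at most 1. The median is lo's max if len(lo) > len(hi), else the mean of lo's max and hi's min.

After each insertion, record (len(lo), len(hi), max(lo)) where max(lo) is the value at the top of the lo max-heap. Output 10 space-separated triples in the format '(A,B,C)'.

Step 1: insert 32 -> lo=[32] hi=[] -> (len(lo)=1, len(hi)=0, max(lo)=32)
Step 2: insert 7 -> lo=[7] hi=[32] -> (len(lo)=1, len(hi)=1, max(lo)=7)
Step 3: insert 38 -> lo=[7, 32] hi=[38] -> (len(lo)=2, len(hi)=1, max(lo)=32)
Step 4: insert 40 -> lo=[7, 32] hi=[38, 40] -> (len(lo)=2, len(hi)=2, max(lo)=32)
Step 5: insert 16 -> lo=[7, 16, 32] hi=[38, 40] -> (len(lo)=3, len(hi)=2, max(lo)=32)
Step 6: insert 10 -> lo=[7, 10, 16] hi=[32, 38, 40] -> (len(lo)=3, len(hi)=3, max(lo)=16)
Step 7: insert 38 -> lo=[7, 10, 16, 32] hi=[38, 38, 40] -> (len(lo)=4, len(hi)=3, max(lo)=32)
Step 8: insert 37 -> lo=[7, 10, 16, 32] hi=[37, 38, 38, 40] -> (len(lo)=4, len(hi)=4, max(lo)=32)
Step 9: insert 38 -> lo=[7, 10, 16, 32, 37] hi=[38, 38, 38, 40] -> (len(lo)=5, len(hi)=4, max(lo)=37)
Step 10: insert 44 -> lo=[7, 10, 16, 32, 37] hi=[38, 38, 38, 40, 44] -> (len(lo)=5, len(hi)=5, max(lo)=37)

Answer: (1,0,32) (1,1,7) (2,1,32) (2,2,32) (3,2,32) (3,3,16) (4,3,32) (4,4,32) (5,4,37) (5,5,37)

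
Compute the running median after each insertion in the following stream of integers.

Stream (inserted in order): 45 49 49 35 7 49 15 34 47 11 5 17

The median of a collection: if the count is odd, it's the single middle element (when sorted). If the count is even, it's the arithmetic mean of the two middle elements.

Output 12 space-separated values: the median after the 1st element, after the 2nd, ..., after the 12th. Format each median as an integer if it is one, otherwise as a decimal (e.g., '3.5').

Answer: 45 47 49 47 45 47 45 40 45 40 35 34.5

Derivation:
Step 1: insert 45 -> lo=[45] (size 1, max 45) hi=[] (size 0) -> median=45
Step 2: insert 49 -> lo=[45] (size 1, max 45) hi=[49] (size 1, min 49) -> median=47
Step 3: insert 49 -> lo=[45, 49] (size 2, max 49) hi=[49] (size 1, min 49) -> median=49
Step 4: insert 35 -> lo=[35, 45] (size 2, max 45) hi=[49, 49] (size 2, min 49) -> median=47
Step 5: insert 7 -> lo=[7, 35, 45] (size 3, max 45) hi=[49, 49] (size 2, min 49) -> median=45
Step 6: insert 49 -> lo=[7, 35, 45] (size 3, max 45) hi=[49, 49, 49] (size 3, min 49) -> median=47
Step 7: insert 15 -> lo=[7, 15, 35, 45] (size 4, max 45) hi=[49, 49, 49] (size 3, min 49) -> median=45
Step 8: insert 34 -> lo=[7, 15, 34, 35] (size 4, max 35) hi=[45, 49, 49, 49] (size 4, min 45) -> median=40
Step 9: insert 47 -> lo=[7, 15, 34, 35, 45] (size 5, max 45) hi=[47, 49, 49, 49] (size 4, min 47) -> median=45
Step 10: insert 11 -> lo=[7, 11, 15, 34, 35] (size 5, max 35) hi=[45, 47, 49, 49, 49] (size 5, min 45) -> median=40
Step 11: insert 5 -> lo=[5, 7, 11, 15, 34, 35] (size 6, max 35) hi=[45, 47, 49, 49, 49] (size 5, min 45) -> median=35
Step 12: insert 17 -> lo=[5, 7, 11, 15, 17, 34] (size 6, max 34) hi=[35, 45, 47, 49, 49, 49] (size 6, min 35) -> median=34.5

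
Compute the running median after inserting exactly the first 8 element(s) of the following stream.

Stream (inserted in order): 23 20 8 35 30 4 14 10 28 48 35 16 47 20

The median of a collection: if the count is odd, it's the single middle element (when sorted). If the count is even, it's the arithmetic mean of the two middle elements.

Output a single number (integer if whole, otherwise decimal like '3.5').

Step 1: insert 23 -> lo=[23] (size 1, max 23) hi=[] (size 0) -> median=23
Step 2: insert 20 -> lo=[20] (size 1, max 20) hi=[23] (size 1, min 23) -> median=21.5
Step 3: insert 8 -> lo=[8, 20] (size 2, max 20) hi=[23] (size 1, min 23) -> median=20
Step 4: insert 35 -> lo=[8, 20] (size 2, max 20) hi=[23, 35] (size 2, min 23) -> median=21.5
Step 5: insert 30 -> lo=[8, 20, 23] (size 3, max 23) hi=[30, 35] (size 2, min 30) -> median=23
Step 6: insert 4 -> lo=[4, 8, 20] (size 3, max 20) hi=[23, 30, 35] (size 3, min 23) -> median=21.5
Step 7: insert 14 -> lo=[4, 8, 14, 20] (size 4, max 20) hi=[23, 30, 35] (size 3, min 23) -> median=20
Step 8: insert 10 -> lo=[4, 8, 10, 14] (size 4, max 14) hi=[20, 23, 30, 35] (size 4, min 20) -> median=17

Answer: 17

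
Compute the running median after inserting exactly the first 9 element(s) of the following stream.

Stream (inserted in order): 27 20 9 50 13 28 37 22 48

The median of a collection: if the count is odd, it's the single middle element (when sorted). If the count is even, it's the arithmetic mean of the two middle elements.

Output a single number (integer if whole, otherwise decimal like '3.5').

Answer: 27

Derivation:
Step 1: insert 27 -> lo=[27] (size 1, max 27) hi=[] (size 0) -> median=27
Step 2: insert 20 -> lo=[20] (size 1, max 20) hi=[27] (size 1, min 27) -> median=23.5
Step 3: insert 9 -> lo=[9, 20] (size 2, max 20) hi=[27] (size 1, min 27) -> median=20
Step 4: insert 50 -> lo=[9, 20] (size 2, max 20) hi=[27, 50] (size 2, min 27) -> median=23.5
Step 5: insert 13 -> lo=[9, 13, 20] (size 3, max 20) hi=[27, 50] (size 2, min 27) -> median=20
Step 6: insert 28 -> lo=[9, 13, 20] (size 3, max 20) hi=[27, 28, 50] (size 3, min 27) -> median=23.5
Step 7: insert 37 -> lo=[9, 13, 20, 27] (size 4, max 27) hi=[28, 37, 50] (size 3, min 28) -> median=27
Step 8: insert 22 -> lo=[9, 13, 20, 22] (size 4, max 22) hi=[27, 28, 37, 50] (size 4, min 27) -> median=24.5
Step 9: insert 48 -> lo=[9, 13, 20, 22, 27] (size 5, max 27) hi=[28, 37, 48, 50] (size 4, min 28) -> median=27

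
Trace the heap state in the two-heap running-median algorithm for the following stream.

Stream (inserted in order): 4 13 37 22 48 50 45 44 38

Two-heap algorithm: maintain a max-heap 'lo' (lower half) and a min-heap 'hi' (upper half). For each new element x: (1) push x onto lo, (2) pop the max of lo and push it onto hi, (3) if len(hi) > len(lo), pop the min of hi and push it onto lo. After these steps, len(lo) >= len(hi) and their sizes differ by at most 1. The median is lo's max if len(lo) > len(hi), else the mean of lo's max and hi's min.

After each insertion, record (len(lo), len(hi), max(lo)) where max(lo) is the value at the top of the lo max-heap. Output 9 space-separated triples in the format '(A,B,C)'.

Step 1: insert 4 -> lo=[4] hi=[] -> (len(lo)=1, len(hi)=0, max(lo)=4)
Step 2: insert 13 -> lo=[4] hi=[13] -> (len(lo)=1, len(hi)=1, max(lo)=4)
Step 3: insert 37 -> lo=[4, 13] hi=[37] -> (len(lo)=2, len(hi)=1, max(lo)=13)
Step 4: insert 22 -> lo=[4, 13] hi=[22, 37] -> (len(lo)=2, len(hi)=2, max(lo)=13)
Step 5: insert 48 -> lo=[4, 13, 22] hi=[37, 48] -> (len(lo)=3, len(hi)=2, max(lo)=22)
Step 6: insert 50 -> lo=[4, 13, 22] hi=[37, 48, 50] -> (len(lo)=3, len(hi)=3, max(lo)=22)
Step 7: insert 45 -> lo=[4, 13, 22, 37] hi=[45, 48, 50] -> (len(lo)=4, len(hi)=3, max(lo)=37)
Step 8: insert 44 -> lo=[4, 13, 22, 37] hi=[44, 45, 48, 50] -> (len(lo)=4, len(hi)=4, max(lo)=37)
Step 9: insert 38 -> lo=[4, 13, 22, 37, 38] hi=[44, 45, 48, 50] -> (len(lo)=5, len(hi)=4, max(lo)=38)

Answer: (1,0,4) (1,1,4) (2,1,13) (2,2,13) (3,2,22) (3,3,22) (4,3,37) (4,4,37) (5,4,38)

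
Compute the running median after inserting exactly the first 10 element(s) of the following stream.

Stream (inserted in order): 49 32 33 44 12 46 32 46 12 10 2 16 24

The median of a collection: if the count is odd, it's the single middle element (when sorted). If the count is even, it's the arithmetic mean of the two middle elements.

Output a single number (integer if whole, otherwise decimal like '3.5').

Step 1: insert 49 -> lo=[49] (size 1, max 49) hi=[] (size 0) -> median=49
Step 2: insert 32 -> lo=[32] (size 1, max 32) hi=[49] (size 1, min 49) -> median=40.5
Step 3: insert 33 -> lo=[32, 33] (size 2, max 33) hi=[49] (size 1, min 49) -> median=33
Step 4: insert 44 -> lo=[32, 33] (size 2, max 33) hi=[44, 49] (size 2, min 44) -> median=38.5
Step 5: insert 12 -> lo=[12, 32, 33] (size 3, max 33) hi=[44, 49] (size 2, min 44) -> median=33
Step 6: insert 46 -> lo=[12, 32, 33] (size 3, max 33) hi=[44, 46, 49] (size 3, min 44) -> median=38.5
Step 7: insert 32 -> lo=[12, 32, 32, 33] (size 4, max 33) hi=[44, 46, 49] (size 3, min 44) -> median=33
Step 8: insert 46 -> lo=[12, 32, 32, 33] (size 4, max 33) hi=[44, 46, 46, 49] (size 4, min 44) -> median=38.5
Step 9: insert 12 -> lo=[12, 12, 32, 32, 33] (size 5, max 33) hi=[44, 46, 46, 49] (size 4, min 44) -> median=33
Step 10: insert 10 -> lo=[10, 12, 12, 32, 32] (size 5, max 32) hi=[33, 44, 46, 46, 49] (size 5, min 33) -> median=32.5

Answer: 32.5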